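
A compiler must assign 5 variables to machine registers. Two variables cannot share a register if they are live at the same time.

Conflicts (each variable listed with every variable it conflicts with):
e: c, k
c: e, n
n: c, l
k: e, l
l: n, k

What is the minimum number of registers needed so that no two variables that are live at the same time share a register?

The cycle e-k-l-n-c-e has odd length 5, so it cannot be 2-colored; at least 3 registers are needed.
3 registers suffice: e=3, c=1, n=2, k=2, l=1. Every pair that conflicts lands in different registers.

3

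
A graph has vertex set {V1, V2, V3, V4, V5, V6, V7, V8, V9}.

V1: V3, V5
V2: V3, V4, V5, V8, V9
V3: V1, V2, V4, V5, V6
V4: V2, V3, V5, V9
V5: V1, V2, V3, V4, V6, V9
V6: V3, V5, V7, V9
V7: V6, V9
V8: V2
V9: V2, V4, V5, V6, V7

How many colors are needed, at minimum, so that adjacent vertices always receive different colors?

V2, V3, V4, V5 are mutually adjacent (a clique of size 4), so at least 4 colors are needed.
A valid assignment using 4 colors: V1=3, V2=3, V3=2, V4=4, V5=1, V6=3, V7=1, V8=1, V9=2. No two adjacent vertices share a color.

4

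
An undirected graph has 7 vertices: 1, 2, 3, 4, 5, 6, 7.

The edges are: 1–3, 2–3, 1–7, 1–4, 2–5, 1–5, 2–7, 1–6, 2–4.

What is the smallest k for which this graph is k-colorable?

1 and 6 are adjacent, so at least 2 colors are needed.
One proper 2-coloring: 1=a, 2=a, 3=b, 4=b, 5=b, 6=b, 7=b. No two adjacent vertices share a color.

2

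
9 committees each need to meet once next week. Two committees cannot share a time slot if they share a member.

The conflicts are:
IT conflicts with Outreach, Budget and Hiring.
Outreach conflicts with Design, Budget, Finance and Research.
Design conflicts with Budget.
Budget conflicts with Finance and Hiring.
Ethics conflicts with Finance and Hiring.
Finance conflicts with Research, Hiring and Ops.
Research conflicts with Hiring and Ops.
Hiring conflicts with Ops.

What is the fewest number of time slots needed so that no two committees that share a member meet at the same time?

Finance, Research, Hiring, Ops pairwise conflict, so at least 4 time slots are needed.
Using 4 time slots: IT=2, Outreach=1, Design=2, Budget=3, Ethics=3, Finance=2, Research=3, Hiring=1, Ops=4. Each listed conflict is separated.

4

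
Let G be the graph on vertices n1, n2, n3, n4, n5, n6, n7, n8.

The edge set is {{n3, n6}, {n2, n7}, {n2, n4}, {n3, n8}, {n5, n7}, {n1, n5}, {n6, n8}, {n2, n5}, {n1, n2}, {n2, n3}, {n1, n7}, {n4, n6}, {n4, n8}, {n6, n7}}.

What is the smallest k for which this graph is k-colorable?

4

n1, n2, n5, n7 are mutually adjacent (a clique of size 4), so at least 4 colors are needed.
4 colors suffice: color 1 → {n2, n6}; color 2 → {n3, n4, n7}; color 3 → {n1, n8}; color 4 → {n5}. Every edge joins two different colors.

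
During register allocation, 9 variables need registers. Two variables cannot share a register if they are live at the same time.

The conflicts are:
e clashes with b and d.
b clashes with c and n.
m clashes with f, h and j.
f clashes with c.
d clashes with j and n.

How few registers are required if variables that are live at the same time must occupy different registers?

3

The cycle b-c-f-m-j-d-e-b has odd length 7, so it cannot be 2-colored; at least 3 registers are needed.
3 registers suffice: register 1 → {b, m, d}; register 2 → {e, f, h, j, n}; register 3 → {c}. Every pair that conflicts lands in different registers.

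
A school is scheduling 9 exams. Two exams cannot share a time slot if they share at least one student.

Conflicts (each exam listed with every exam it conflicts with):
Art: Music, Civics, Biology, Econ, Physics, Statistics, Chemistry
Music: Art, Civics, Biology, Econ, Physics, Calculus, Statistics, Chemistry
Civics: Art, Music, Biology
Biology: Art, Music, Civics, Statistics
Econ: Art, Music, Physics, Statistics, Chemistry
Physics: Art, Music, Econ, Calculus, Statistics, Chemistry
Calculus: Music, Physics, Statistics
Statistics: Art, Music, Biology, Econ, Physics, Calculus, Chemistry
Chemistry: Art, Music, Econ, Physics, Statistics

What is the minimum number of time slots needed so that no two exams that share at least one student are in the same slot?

6

Art, Music, Econ, Physics, Statistics, Chemistry are mutually in conflict, so at least 6 time slots are needed.
6 time slots suffice: time slot 1 → {Music}; time slot 2 → {Civics, Statistics}; time slot 3 → {Art, Calculus}; time slot 4 → {Biology, Physics}; time slot 5 → {Econ}; time slot 6 → {Chemistry}. Every pair that conflicts lands in different time slots.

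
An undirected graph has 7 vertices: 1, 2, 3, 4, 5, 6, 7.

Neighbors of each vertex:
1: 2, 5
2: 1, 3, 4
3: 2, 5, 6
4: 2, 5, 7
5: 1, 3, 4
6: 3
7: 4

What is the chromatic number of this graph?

2

4 and 7 are adjacent, so at least 2 colors are needed.
One proper 2-coloring: 1=red, 2=blue, 3=red, 4=red, 5=blue, 6=blue, 7=blue. Each edge has distinct colors on its endpoints.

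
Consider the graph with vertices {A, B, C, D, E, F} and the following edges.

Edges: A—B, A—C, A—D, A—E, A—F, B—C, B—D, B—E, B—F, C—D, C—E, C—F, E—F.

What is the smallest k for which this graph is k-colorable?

5

A, B, C, E, F are pairwise adjacent (a clique of size 5), so at least 5 colors are needed.
One proper 5-coloring: A=3, B=1, C=2, D=4, E=4, F=5. Every edge joins two different colors.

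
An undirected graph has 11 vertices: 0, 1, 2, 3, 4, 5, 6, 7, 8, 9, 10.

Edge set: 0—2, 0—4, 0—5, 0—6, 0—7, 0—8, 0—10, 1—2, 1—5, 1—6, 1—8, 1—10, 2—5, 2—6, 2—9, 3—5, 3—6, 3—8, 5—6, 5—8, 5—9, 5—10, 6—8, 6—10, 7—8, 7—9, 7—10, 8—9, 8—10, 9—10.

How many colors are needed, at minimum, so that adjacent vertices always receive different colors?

1, 5, 6, 8, 10 are mutually adjacent (a clique of size 5), so at least 5 colors are needed.
5 colors suffice: color red → {2, 4, 8}; color blue → {5, 7}; color green → {3, 10}; color yellow → {6, 9}; color purple → {0, 1}. No two adjacent vertices share a color.

5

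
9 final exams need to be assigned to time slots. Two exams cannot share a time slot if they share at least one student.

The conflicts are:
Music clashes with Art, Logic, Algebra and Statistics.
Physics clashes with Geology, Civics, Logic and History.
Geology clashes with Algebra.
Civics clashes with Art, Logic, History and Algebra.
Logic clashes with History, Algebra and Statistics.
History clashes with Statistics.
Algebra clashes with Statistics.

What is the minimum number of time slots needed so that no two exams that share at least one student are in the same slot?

Physics, Civics, Logic, History are mutually in conflict, so at least 4 time slots are needed.
Using 4 time slots: Music=4, Physics=2, Geology=1, Civics=3, Art=1, Logic=1, History=4, Algebra=2, Statistics=3. Each listed conflict is separated.

4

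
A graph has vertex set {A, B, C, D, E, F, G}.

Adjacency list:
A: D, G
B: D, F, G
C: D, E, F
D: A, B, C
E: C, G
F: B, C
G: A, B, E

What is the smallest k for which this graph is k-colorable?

3

The cycle A-G-E-C-D-A has odd length 5, so it cannot be 2-colored; at least 3 colors are needed.
3 colors suffice: color red → {D, F, G}; color blue → {A, B, C}; color green → {E}. Every edge joins two different colors.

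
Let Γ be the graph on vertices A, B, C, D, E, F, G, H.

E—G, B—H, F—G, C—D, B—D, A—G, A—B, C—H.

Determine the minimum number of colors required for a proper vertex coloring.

2

C and D are adjacent, so at least 2 colors are needed.
2 colors suffice: color 1 → {B, C, G}; color 2 → {A, D, E, F, H}. Each edge has distinct colors on its endpoints.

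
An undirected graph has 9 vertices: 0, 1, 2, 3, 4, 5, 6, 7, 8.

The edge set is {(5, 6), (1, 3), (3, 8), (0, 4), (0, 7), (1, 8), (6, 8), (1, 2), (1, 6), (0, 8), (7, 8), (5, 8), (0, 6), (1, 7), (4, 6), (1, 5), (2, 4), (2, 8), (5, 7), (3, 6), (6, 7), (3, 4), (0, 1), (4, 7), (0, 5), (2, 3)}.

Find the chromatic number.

6

0, 1, 5, 6, 7, 8 are pairwise adjacent (a clique of size 6), so at least 6 colors are needed.
6 colors suffice: color a → {2, 6}; color b → {1, 4}; color c → {8}; color d → {3, 7}; color e → {0}; color f → {5}. No two adjacent vertices share a color.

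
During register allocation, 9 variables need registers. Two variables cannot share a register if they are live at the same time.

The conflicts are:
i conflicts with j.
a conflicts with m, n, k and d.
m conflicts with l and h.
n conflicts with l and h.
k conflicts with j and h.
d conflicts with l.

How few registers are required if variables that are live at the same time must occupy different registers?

n and h conflict, so at least 2 registers are needed.
2 registers suffice: i=2, a=1, m=2, n=2, k=2, d=2, l=1, j=1, h=1. Each listed conflict is separated.

2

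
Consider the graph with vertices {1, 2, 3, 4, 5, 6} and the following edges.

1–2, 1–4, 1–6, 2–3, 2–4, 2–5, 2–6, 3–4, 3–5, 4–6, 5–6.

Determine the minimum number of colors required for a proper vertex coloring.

4

1, 2, 4, 6 are mutually adjacent (a clique of size 4), so at least 4 colors are needed.
4 colors suffice: color red → {2}; color blue → {3, 6}; color green → {4, 5}; color yellow → {1}. Every edge joins two different colors.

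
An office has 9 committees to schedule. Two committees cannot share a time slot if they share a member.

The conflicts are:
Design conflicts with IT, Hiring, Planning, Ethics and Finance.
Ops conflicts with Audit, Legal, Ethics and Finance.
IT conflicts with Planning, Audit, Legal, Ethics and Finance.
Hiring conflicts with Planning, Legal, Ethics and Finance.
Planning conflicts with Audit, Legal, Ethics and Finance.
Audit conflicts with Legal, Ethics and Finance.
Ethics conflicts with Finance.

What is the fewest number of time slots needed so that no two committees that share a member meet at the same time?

5

IT, Planning, Audit, Ethics, Finance are mutually in conflict, so at least 5 time slots are needed.
5 time slots suffice: time slot 1 → {Ops, Planning}; time slot 2 → {Legal, Finance}; time slot 3 → {Ethics}; time slot 4 → {Design, Audit}; time slot 5 → {IT, Hiring}. Every pair that conflicts lands in different time slots.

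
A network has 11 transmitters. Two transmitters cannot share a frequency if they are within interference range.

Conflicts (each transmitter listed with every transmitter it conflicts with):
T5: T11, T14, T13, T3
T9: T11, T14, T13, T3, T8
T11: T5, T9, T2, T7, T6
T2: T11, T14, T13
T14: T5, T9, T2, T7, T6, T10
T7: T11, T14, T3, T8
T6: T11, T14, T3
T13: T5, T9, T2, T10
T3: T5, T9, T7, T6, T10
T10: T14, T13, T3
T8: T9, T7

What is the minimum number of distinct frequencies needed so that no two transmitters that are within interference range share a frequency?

2

T7 and T8 conflict, so at least 2 frequencies are needed.
Using 2 frequencies: T5=2, T9=2, T11=1, T2=2, T14=1, T7=2, T6=2, T13=1, T3=1, T10=2, T8=1. Each listed conflict is separated.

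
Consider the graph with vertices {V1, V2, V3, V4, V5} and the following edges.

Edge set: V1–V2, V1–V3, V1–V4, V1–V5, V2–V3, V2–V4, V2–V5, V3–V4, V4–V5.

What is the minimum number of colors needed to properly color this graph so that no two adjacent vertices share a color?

4

V1, V2, V3, V4 are pairwise adjacent (a clique of size 4), so at least 4 colors are needed.
4 colors suffice: color 1 → {V1}; color 2 → {V2}; color 3 → {V4}; color 4 → {V3, V5}. Every edge joins two different colors.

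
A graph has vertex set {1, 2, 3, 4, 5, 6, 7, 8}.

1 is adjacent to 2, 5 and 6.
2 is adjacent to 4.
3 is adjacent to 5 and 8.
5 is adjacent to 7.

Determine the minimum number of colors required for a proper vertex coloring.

1 and 2 are adjacent, so at least 2 colors are needed.
2 colors suffice: color a → {1, 3, 4, 7}; color b → {2, 5, 6, 8}. Every edge joins two different colors.

2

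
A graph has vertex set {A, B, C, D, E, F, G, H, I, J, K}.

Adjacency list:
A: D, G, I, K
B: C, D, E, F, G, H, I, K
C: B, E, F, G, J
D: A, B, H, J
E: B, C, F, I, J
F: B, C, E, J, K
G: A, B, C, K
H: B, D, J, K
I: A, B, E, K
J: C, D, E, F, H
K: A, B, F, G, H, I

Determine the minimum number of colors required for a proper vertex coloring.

4

C, E, F, J form a clique, so at least 4 colors are needed.
4 colors suffice: color 1 → {A, B, J}; color 2 → {D, E, K}; color 3 → {C, H, I}; color 4 → {F, G}. Each edge has distinct colors on its endpoints.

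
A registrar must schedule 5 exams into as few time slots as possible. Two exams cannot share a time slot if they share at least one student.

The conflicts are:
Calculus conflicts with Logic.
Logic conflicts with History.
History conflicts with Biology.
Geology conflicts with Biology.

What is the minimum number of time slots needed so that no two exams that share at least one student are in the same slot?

Logic and History conflict, so at least 2 time slots are needed.
2 time slots suffice: time slot 1 → {Logic, Biology}; time slot 2 → {Calculus, History, Geology}. Each listed conflict is separated.

2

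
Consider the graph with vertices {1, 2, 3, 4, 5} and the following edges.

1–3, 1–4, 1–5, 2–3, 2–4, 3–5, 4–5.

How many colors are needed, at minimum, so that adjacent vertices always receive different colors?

1, 3, 5 form a triangle, so at least 3 colors are needed.
3 colors suffice: color red → {3, 4}; color blue → {2, 5}; color green → {1}. No two adjacent vertices share a color.

3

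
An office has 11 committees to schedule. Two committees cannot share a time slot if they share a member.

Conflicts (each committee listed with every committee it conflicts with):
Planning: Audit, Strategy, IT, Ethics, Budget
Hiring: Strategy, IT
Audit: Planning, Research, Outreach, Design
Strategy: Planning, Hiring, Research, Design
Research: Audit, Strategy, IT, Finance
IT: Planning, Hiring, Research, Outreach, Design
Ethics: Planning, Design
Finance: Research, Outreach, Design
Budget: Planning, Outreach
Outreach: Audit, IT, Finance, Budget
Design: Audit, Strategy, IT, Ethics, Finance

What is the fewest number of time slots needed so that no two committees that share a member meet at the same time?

2

IT and Outreach conflict, so at least 2 time slots are needed.
2 time slots suffice: time slot 1 → {Audit, Strategy, IT, Ethics, Finance, Budget}; time slot 2 → {Planning, Hiring, Research, Outreach, Design}. Every pair that conflicts lands in different time slots.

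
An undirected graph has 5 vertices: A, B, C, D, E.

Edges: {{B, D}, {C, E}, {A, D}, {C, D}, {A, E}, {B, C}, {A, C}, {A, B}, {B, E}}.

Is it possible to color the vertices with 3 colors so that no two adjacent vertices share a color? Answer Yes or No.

A, B, C, D are mutually adjacent (a clique of size 4), so at least 4 colors are needed.
So 3 colors are not enough.

No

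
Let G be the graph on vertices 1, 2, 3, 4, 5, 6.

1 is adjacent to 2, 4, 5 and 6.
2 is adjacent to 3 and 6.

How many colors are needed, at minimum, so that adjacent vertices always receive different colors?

3

1, 2, 6 are mutually adjacent, so at least 3 colors are needed.
3 colors suffice: color a → {1, 3}; color b → {2, 4, 5}; color c → {6}. Every edge joins two different colors.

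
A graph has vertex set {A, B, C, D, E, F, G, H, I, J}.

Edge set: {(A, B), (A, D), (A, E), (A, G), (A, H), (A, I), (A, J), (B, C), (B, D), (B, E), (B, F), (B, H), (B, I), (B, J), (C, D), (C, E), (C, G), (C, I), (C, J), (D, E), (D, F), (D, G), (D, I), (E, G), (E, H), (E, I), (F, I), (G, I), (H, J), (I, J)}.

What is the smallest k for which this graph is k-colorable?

5

A, B, D, E, I are pairwise adjacent (a clique of size 5), so at least 5 colors are needed.
5 colors suffice: color 1 → {B, G}; color 2 → {H, I}; color 3 → {D, J}; color 4 → {E, F}; color 5 → {A, C}. No two adjacent vertices share a color.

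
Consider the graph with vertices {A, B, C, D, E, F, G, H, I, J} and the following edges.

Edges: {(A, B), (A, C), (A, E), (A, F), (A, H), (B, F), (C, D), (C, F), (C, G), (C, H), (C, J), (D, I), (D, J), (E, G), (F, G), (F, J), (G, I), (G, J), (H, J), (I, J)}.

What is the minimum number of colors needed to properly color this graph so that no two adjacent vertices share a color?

C, F, G, J are mutually adjacent (a clique of size 4), so at least 4 colors are needed.
4 colors suffice: A=2, B=1, C=1, D=3, E=1, F=3, G=4, H=3, I=1, J=2. No two adjacent vertices share a color.

4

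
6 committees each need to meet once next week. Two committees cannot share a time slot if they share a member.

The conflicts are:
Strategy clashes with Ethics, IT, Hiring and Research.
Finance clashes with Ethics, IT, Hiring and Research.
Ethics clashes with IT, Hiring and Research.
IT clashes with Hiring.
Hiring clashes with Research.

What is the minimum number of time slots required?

4

Finance, Ethics, IT, Hiring are mutually in conflict, so at least 4 time slots are needed.
A valid assignment using 4 time slots: Strategy=3, Finance=3, Ethics=1, IT=4, Hiring=2, Research=4. Each listed conflict is separated.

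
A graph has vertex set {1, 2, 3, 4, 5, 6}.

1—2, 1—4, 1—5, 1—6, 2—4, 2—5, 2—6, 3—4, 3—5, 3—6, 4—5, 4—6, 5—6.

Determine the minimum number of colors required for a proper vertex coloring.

5

1, 2, 4, 5, 6 are pairwise adjacent (a clique of size 5), so at least 5 colors are needed.
One proper 5-coloring: 1=e, 2=d, 3=d, 4=a, 5=c, 6=b. Each edge has distinct colors on its endpoints.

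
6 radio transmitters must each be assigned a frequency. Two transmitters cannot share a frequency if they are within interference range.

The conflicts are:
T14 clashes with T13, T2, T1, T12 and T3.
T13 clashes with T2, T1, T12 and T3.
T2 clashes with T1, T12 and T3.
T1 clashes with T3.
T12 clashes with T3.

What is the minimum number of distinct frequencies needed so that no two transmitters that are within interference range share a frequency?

5

T14, T13, T2, T1, T3 are mutually in conflict, so at least 5 frequencies are needed.
A valid assignment using 5 frequencies: T14=1, T13=4, T2=2, T1=5, T12=5, T3=3. Every pair that conflicts lands in different frequencies.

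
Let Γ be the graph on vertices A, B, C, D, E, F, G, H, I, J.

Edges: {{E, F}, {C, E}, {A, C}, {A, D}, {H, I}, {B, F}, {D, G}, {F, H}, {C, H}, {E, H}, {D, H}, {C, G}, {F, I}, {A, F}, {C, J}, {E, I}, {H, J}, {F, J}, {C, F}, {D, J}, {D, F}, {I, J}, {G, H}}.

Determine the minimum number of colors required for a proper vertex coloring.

D, F, H, J form a clique, so at least 4 colors are needed.
4 colors suffice: color red → {F, G}; color blue → {A, B, H}; color green → {C, D, I}; color yellow → {E, J}. Each edge has distinct colors on its endpoints.

4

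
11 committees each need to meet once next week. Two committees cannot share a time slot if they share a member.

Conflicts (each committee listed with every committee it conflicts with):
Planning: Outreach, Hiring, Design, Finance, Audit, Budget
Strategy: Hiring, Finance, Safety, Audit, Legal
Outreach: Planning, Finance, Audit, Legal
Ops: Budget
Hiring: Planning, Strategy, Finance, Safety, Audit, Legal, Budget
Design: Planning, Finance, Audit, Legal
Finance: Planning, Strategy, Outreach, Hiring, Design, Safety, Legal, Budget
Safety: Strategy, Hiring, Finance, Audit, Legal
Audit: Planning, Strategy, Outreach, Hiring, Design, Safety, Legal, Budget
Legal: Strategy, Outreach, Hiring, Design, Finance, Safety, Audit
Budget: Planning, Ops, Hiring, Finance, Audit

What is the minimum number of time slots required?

5

Strategy, Hiring, Finance, Safety, Legal all conflict with each other, so at least 5 time slots are needed.
5 time slots suffice: Planning=3, Strategy=5, Outreach=2, Ops=1, Hiring=2, Design=2, Finance=1, Safety=4, Audit=1, Legal=3, Budget=4. Every pair that conflicts lands in different time slots.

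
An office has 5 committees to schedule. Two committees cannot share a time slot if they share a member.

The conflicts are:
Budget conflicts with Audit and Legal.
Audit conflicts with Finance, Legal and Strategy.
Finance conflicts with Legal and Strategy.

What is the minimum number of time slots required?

Audit, Finance, Legal pairwise conflict, so at least 3 time slots are needed.
3 time slots suffice: Budget=2, Audit=1, Finance=2, Legal=3, Strategy=3. Every pair that conflicts lands in different time slots.

3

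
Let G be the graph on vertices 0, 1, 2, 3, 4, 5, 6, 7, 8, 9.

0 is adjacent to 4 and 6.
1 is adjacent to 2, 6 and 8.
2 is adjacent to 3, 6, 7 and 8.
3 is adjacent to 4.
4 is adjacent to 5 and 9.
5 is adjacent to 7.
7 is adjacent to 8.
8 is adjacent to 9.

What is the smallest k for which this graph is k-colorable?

1, 2, 6 are pairwise adjacent, so at least 3 colors are needed.
One proper 3-coloring: 0=c, 1=c, 2=a, 3=b, 4=a, 5=b, 6=b, 7=c, 8=b, 9=c. Each edge has distinct colors on its endpoints.

3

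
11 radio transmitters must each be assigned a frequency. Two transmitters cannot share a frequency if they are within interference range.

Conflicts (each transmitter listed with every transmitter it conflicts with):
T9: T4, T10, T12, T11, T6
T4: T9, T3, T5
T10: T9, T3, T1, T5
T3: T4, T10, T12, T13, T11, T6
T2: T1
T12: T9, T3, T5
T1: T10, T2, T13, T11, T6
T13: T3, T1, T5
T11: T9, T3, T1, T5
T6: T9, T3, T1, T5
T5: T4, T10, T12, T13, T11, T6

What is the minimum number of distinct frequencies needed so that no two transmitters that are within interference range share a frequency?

2

T3 and T6 conflict, so at least 2 frequencies are needed.
2 frequencies suffice: frequency 1 → {T9, T3, T1, T5}; frequency 2 → {T4, T10, T2, T12, T13, T11, T6}. Every pair that conflicts lands in different frequencies.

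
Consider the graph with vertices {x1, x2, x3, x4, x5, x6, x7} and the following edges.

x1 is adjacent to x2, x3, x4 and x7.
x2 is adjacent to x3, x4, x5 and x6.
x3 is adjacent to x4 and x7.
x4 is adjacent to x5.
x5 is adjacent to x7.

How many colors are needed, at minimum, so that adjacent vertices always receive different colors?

4

x1, x2, x3, x4 are mutually adjacent (a clique of size 4), so at least 4 colors are needed.
4 colors suffice: color 1 → {x2, x7}; color 2 → {x4, x6}; color 3 → {x1, x5}; color 4 → {x3}. Each edge has distinct colors on its endpoints.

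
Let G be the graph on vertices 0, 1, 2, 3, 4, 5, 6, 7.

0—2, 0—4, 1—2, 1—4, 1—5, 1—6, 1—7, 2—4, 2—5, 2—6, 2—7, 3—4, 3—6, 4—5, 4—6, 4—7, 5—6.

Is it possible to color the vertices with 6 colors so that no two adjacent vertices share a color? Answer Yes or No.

The chromatic number is 5. 1, 2, 4, 5, 6 are pairwise adjacent (a clique of size 5), so at least 5 colors are needed.
5 colors suffice: color red → {4}; color blue → {2, 3}; color green → {0, 1}; color yellow → {6, 7}; color purple → {5}.
Since 6 ≥ 5, a proper 6-coloring certainly exists.

Yes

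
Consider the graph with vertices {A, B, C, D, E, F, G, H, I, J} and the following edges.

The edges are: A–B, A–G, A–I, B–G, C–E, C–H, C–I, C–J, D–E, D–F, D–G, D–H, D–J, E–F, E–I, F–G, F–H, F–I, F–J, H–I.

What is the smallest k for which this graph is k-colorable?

3

D, E, F are pairwise adjacent, so at least 3 colors are needed.
3 colors suffice: color 1 → {A, C, F}; color 2 → {B, D, I}; color 3 → {E, G, H, J}. No two adjacent vertices share a color.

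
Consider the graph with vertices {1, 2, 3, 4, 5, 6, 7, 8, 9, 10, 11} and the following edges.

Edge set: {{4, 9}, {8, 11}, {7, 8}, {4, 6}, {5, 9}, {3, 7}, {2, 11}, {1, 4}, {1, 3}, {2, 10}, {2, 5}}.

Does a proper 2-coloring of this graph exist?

No

The cycle 3-1-4-9-5-2-11-8-7-3 has odd length 9, so it cannot be 2-colored; at least 3 colors are needed.
So 2 colors are not enough.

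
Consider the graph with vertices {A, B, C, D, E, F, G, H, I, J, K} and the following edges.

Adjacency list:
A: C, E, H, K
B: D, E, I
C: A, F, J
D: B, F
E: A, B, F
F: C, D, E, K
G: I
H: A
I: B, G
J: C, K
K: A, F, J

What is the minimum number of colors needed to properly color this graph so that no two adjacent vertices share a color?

C and J are adjacent, so at least 2 colors are needed.
2 colors suffice: color red → {A, B, F, G, J}; color blue → {C, D, E, H, I, K}. Every edge joins two different colors.

2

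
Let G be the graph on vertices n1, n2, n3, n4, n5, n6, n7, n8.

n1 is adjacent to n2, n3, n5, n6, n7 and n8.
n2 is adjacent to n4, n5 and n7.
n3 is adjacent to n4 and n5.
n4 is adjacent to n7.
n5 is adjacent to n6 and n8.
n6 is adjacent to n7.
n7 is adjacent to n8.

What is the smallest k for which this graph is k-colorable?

n1, n6, n7 form a triangle, so at least 3 colors are needed.
3 colors suffice: color 1 → {n1, n4}; color 2 → {n5, n7}; color 3 → {n2, n3, n6, n8}. Every edge joins two different colors.

3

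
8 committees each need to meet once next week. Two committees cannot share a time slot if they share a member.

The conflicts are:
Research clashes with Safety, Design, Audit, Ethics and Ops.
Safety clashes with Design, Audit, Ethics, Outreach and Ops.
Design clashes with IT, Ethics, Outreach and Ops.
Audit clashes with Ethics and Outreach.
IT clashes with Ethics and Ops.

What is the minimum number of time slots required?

4

Research, Safety, Design, Ethics all conflict with each other, so at least 4 time slots are needed.
Using 4 time slots: Research=3, Safety=2, Design=1, Audit=1, IT=2, Ethics=4, Outreach=3, Ops=4. No two conflicting committees share a time slot.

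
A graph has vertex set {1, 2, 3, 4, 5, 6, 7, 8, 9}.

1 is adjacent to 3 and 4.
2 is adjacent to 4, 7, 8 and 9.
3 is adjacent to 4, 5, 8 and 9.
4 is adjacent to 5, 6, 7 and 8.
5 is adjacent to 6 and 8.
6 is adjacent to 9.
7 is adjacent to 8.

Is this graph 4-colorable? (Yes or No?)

Yes

The chromatic number is 4. 3, 4, 5, 8 are mutually adjacent (a clique of size 4), so at least 4 colors are needed.
4 colors suffice: color red → {4, 9}; color blue → {2, 3, 6}; color green → {1, 8}; color yellow → {5, 7}.
That is already a proper 4-coloring.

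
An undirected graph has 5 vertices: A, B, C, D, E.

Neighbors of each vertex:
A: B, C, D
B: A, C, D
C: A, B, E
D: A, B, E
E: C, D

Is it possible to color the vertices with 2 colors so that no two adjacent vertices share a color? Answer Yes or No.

No

A, B, D form a triangle, so at least 3 colors are needed.
So 2 colors are not enough.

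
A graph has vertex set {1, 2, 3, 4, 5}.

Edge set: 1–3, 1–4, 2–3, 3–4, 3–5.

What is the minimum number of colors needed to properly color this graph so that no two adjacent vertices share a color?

3

1, 3, 4 are pairwise adjacent, so at least 3 colors are needed.
3 colors suffice: 1=c, 2=b, 3=a, 4=b, 5=b. Every edge joins two different colors.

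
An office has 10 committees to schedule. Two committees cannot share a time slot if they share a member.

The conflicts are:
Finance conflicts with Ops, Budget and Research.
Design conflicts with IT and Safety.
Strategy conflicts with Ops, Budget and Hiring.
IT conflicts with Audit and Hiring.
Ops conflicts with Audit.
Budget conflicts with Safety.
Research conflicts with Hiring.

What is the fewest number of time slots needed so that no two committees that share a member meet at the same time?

The cycle Ops-Audit-IT-Hiring-Strategy-Ops has odd length 5, so it cannot be 2-colored; at least 3 time slots are needed.
A valid assignment using 3 time slots: Finance=2, Design=2, Strategy=3, IT=1, Ops=1, Budget=1, Safety=3, Research=1, Audit=2, Hiring=2. Each listed conflict is separated.

3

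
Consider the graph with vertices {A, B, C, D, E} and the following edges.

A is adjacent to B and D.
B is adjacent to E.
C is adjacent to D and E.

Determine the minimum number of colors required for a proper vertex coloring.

The cycle E-C-D-A-B-E has odd length 5, so it cannot be 2-colored; at least 3 colors are needed.
A valid assignment using 3 colors: A=2, B=1, C=2, D=1, E=3. Each edge has distinct colors on its endpoints.

3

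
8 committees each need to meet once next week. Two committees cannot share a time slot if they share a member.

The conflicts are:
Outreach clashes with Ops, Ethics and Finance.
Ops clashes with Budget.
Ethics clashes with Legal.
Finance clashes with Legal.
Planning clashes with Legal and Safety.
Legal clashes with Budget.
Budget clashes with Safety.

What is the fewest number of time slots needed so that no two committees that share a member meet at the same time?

3

The cycle Budget-Ops-Outreach-Finance-Legal-Budget has odd length 5, so it cannot be 2-colored; at least 3 time slots are needed.
Using 3 time slots: Outreach=1, Ops=3, Ethics=2, Finance=2, Planning=2, Legal=1, Budget=2, Safety=1. No two conflicting committees share a time slot.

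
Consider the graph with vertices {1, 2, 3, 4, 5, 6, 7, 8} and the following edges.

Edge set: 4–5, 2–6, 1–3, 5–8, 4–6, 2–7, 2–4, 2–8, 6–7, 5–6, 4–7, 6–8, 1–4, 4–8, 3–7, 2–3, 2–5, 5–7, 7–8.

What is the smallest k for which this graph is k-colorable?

2, 4, 5, 6, 7, 8 are pairwise adjacent (a clique of size 6), so at least 6 colors are needed.
A valid assignment using 6 colors: 1=b, 2=b, 3=a, 4=a, 5=e, 6=f, 7=c, 8=d. Every edge joins two different colors.

6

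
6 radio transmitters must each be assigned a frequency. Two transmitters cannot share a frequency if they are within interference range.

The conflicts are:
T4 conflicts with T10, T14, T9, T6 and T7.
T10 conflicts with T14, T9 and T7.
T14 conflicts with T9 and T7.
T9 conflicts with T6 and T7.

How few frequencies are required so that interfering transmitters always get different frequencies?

T4, T10, T14, T9, T7 all conflict with each other, so at least 5 frequencies are needed.
5 frequencies suffice: T4=1, T10=4, T14=3, T9=2, T6=3, T7=5. Each listed conflict is separated.

5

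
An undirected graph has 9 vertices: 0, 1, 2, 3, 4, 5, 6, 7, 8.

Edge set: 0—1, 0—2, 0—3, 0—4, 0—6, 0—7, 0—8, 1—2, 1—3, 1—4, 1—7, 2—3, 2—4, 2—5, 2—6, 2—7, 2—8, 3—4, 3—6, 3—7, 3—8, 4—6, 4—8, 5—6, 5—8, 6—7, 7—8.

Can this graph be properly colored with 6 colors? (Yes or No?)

Yes

The chromatic number is 5. 0, 2, 3, 4, 8 are pairwise adjacent (a clique of size 5), so at least 5 colors are needed.
5 colors suffice: 0=b, 1=d, 2=a, 3=c, 4=e, 5=b, 6=d, 7=e, 8=d.
Since 6 ≥ 5, a proper 6-coloring certainly exists.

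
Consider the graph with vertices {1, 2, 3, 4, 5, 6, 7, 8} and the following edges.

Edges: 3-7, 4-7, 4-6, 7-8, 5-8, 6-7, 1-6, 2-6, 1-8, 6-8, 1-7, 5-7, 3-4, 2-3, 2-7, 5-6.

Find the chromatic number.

1, 6, 7, 8 are pairwise adjacent (a clique of size 4), so at least 4 colors are needed.
4 colors suffice: 1=yellow, 2=green, 3=blue, 4=green, 5=yellow, 6=blue, 7=red, 8=green. Each edge has distinct colors on its endpoints.

4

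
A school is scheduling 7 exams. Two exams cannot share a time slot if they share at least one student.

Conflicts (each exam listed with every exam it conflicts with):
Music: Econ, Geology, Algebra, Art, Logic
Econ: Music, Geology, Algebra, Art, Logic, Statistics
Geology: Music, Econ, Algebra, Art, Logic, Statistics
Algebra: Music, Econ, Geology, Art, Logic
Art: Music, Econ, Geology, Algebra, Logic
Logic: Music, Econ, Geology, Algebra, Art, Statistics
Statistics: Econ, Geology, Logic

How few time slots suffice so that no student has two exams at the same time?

Music, Econ, Geology, Algebra, Art, Logic are mutually in conflict, so at least 6 time slots are needed.
6 time slots suffice: time slot 1 → {Logic}; time slot 2 → {Geology}; time slot 3 → {Econ}; time slot 4 → {Art, Statistics}; time slot 5 → {Algebra}; time slot 6 → {Music}. No two conflicting exams share a time slot.

6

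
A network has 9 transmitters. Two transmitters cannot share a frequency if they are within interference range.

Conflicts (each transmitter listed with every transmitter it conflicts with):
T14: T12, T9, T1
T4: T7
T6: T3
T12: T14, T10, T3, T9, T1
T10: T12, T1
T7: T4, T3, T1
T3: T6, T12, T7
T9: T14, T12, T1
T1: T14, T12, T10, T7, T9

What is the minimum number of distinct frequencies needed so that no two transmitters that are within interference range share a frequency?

4

T14, T12, T9, T1 pairwise conflict, so at least 4 frequencies are needed.
Using 4 frequencies: T14=3, T4=1, T6=2, T12=2, T10=3, T7=2, T3=1, T9=4, T1=1. Each listed conflict is separated.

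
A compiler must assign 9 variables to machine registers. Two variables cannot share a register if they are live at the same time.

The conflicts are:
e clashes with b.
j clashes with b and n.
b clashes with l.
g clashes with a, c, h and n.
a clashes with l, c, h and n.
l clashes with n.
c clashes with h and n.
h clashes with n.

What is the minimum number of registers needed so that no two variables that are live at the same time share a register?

5

g, a, c, h, n are mutually in conflict, so at least 5 registers are needed.
Using 5 registers: e=2, j=2, b=1, g=4, a=2, l=3, c=3, h=5, n=1. No two conflicting variables share a register.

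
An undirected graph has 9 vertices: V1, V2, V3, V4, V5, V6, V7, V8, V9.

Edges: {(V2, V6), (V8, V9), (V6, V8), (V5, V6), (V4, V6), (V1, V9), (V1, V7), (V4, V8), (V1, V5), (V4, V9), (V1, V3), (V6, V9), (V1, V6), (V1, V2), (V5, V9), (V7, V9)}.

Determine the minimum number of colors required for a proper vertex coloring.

4

V4, V6, V8, V9 are pairwise adjacent (a clique of size 4), so at least 4 colors are needed.
4 colors suffice: color red → {V2, V3, V9}; color blue → {V6, V7}; color green → {V1, V8}; color yellow → {V4, V5}. No two adjacent vertices share a color.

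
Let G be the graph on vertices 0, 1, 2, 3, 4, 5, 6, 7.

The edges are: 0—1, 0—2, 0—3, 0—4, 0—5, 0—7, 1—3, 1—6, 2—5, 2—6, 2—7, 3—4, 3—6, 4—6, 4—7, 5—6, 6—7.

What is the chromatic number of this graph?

4, 6, 7 are mutually adjacent, so at least 3 colors are needed.
3 colors suffice: color red → {0, 6}; color blue → {3, 5, 7}; color green → {1, 2, 4}. Each edge has distinct colors on its endpoints.

3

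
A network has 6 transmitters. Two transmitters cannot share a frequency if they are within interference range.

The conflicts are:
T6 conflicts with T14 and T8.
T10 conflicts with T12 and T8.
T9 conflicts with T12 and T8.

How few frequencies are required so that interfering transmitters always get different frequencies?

2

T6 and T14 conflict, so at least 2 frequencies are needed.
2 frequencies suffice: frequency 1 → {T14, T12, T8}; frequency 2 → {T6, T10, T9}. Every pair that conflicts lands in different frequencies.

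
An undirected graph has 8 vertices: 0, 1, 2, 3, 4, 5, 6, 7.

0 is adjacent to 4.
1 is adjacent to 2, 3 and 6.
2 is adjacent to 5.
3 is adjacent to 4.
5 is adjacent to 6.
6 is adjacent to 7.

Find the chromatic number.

2

3 and 4 are adjacent, so at least 2 colors are needed.
2 colors suffice: 0=b, 1=a, 2=b, 3=b, 4=a, 5=a, 6=b, 7=a. Each edge has distinct colors on its endpoints.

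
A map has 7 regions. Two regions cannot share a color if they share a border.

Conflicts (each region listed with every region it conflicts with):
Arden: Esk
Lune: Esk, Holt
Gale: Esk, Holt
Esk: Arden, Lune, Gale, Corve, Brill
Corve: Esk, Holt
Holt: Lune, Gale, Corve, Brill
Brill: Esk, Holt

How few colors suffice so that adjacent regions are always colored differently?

Holt and Brill conflict, so at least 2 colors are needed.
One proper 2-coloring: Arden=2, Lune=2, Gale=2, Esk=1, Corve=2, Holt=1, Brill=2. No two conflicting regions share a color.

2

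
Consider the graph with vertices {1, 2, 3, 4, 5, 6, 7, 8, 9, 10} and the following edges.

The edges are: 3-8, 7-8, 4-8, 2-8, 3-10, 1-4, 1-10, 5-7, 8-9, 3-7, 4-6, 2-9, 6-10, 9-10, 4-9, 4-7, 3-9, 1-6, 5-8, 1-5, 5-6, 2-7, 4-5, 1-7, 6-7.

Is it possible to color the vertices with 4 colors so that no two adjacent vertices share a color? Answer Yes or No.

No

1, 4, 5, 6, 7 are pairwise adjacent (a clique of size 5), so at least 5 colors are needed.
So 4 colors are not enough.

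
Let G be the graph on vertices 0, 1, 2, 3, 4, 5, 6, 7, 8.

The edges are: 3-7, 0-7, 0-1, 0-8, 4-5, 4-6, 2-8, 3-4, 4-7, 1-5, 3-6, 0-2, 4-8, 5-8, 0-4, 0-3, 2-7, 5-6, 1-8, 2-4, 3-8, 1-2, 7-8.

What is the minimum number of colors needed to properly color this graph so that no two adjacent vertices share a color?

0, 2, 4, 7, 8 are pairwise adjacent (a clique of size 5), so at least 5 colors are needed.
5 colors suffice: color a → {1, 4}; color b → {6, 8}; color c → {0, 5}; color d → {7}; color e → {2, 3}. Each edge has distinct colors on its endpoints.

5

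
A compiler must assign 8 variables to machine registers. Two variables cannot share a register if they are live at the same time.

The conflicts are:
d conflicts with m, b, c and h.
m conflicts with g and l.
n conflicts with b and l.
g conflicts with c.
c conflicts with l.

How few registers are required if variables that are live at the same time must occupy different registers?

The cycle n-l-m-d-b-n has odd length 5, so it cannot be 2-colored; at least 3 registers are needed.
A valid assignment using 3 registers: d=1, m=2, n=2, b=3, g=1, c=2, l=1, h=2. Each listed conflict is separated.

3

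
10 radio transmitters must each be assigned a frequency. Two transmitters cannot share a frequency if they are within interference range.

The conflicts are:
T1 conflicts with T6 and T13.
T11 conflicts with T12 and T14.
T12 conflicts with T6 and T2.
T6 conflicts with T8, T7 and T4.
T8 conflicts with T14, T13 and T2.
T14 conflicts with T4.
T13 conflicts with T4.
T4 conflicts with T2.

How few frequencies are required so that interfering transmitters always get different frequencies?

3

The cycle T8-T2-T12-T11-T14-T8 has odd length 5, so it cannot be 2-colored; at least 3 frequencies are needed.
3 frequencies suffice: frequency 1 → {T6, T14, T13, T2}; frequency 2 → {T1, T12, T8, T7, T4}; frequency 3 → {T11}. Each listed conflict is separated.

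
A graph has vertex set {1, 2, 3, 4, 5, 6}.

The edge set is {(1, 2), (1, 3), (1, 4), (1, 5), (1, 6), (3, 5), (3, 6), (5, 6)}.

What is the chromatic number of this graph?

1, 3, 5, 6 are pairwise adjacent (a clique of size 4), so at least 4 colors are needed.
4 colors suffice: 1=red, 2=blue, 3=blue, 4=blue, 5=yellow, 6=green. Each edge has distinct colors on its endpoints.

4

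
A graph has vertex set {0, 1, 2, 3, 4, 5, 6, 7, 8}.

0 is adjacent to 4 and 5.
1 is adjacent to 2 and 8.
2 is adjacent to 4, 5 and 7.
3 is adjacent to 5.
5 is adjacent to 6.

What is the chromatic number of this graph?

2

1 and 2 are adjacent, so at least 2 colors are needed.
2 colors suffice: 0=a, 1=b, 2=a, 3=a, 4=b, 5=b, 6=a, 7=b, 8=a. Every edge joins two different colors.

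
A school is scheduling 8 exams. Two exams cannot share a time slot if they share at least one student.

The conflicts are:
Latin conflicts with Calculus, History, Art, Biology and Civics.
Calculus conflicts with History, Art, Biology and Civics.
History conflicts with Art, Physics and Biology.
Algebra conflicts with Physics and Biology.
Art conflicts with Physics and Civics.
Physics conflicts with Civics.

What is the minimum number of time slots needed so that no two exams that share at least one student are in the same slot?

Latin, Calculus, History, Biology pairwise conflict, so at least 4 time slots are needed.
A valid assignment using 4 time slots: Latin=1, Calculus=2, History=3, Algebra=2, Art=4, Physics=1, Biology=4, Civics=3. Every pair that conflicts lands in different time slots.

4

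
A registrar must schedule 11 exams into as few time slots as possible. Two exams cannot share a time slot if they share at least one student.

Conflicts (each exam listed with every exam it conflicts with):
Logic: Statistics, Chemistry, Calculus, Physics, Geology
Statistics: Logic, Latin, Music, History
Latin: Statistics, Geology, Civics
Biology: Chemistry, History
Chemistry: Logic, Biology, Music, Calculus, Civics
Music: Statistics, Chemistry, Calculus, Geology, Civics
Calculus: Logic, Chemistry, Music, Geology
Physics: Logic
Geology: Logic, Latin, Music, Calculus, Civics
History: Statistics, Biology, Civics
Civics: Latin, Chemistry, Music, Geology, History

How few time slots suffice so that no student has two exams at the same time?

Chemistry, Music, Civics pairwise conflict, so at least 3 time slots are needed.
Using 3 time slots: Logic=3, Statistics=1, Latin=3, Biology=2, Chemistry=1, Music=3, Calculus=2, Physics=1, Geology=1, History=3, Civics=2. No two conflicting exams share a time slot.

3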